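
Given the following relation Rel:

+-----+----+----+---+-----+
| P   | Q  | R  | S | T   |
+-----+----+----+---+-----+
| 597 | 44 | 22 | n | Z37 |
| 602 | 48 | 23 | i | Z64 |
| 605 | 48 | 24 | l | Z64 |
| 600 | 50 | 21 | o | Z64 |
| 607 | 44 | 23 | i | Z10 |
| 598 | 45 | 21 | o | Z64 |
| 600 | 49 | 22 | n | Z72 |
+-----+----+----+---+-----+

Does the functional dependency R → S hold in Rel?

R=22: 2 rows → S = n, n ✓
R=23: 2 rows → S = i, i ✓
R=24: 1 row → S = l ✓
R=21: 2 rows → S = o, o ✓
Every R value is associated with a single S value, so R → S holds.

Yes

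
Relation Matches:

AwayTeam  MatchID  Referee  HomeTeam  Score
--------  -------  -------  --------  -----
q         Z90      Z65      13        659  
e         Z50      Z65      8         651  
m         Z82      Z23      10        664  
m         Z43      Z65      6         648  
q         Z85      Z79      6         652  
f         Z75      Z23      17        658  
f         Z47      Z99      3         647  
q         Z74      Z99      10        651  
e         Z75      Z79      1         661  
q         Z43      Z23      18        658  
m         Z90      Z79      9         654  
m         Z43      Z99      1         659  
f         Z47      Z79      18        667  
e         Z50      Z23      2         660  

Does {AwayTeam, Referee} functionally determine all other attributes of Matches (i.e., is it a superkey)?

Yes

All 14 rows have distinct {AwayTeam, Referee} values, so {AwayTeam, Referee} → (all attributes) holds and {AwayTeam, Referee} is a superkey.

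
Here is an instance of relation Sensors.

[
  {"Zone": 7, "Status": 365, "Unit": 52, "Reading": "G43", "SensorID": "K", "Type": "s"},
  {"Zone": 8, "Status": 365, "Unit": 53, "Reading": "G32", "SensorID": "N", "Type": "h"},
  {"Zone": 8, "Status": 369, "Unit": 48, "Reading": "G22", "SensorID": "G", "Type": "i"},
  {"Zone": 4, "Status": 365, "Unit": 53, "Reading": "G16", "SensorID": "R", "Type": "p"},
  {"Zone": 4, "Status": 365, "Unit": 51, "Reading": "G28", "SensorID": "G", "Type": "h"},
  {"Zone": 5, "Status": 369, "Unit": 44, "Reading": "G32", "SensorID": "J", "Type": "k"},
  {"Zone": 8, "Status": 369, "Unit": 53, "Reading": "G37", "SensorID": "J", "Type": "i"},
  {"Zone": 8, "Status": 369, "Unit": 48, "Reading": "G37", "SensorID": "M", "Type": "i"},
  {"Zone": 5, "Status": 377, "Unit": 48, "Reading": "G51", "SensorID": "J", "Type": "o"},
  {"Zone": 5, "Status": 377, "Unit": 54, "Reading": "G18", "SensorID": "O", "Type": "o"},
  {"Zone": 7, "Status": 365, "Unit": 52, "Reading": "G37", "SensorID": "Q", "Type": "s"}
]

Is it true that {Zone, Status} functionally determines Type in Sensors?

(Zone=7, Status=365): 2 rows → Type = s, s ✓
(Zone=8, Status=365): 1 row → Type = h ✓
(Zone=8, Status=369): 3 rows → Type = i, i, i ✓
(Zone=4, Status=365): 2 rows → Type takes values {p, h} — violation
(Zone=5, Status=369): 1 row → Type = k ✓
(Zone=5, Status=377): 2 rows → Type = o, o ✓
Two rows agree on {Zone, Status} but differ on Type, so {Zone, Status} → Type does not hold.

No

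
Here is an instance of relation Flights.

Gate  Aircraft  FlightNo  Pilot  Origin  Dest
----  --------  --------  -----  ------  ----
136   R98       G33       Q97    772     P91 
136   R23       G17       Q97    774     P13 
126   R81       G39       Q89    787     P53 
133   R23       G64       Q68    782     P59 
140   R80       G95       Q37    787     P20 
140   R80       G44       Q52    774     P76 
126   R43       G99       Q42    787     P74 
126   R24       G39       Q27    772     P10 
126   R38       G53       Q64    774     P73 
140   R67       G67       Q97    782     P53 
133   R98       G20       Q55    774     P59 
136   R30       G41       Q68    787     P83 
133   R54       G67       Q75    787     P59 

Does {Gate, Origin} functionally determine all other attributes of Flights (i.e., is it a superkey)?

Two distinct rows share (Gate=126, Origin=787), so {Gate, Origin} does not determine every attribute — not a superkey.

No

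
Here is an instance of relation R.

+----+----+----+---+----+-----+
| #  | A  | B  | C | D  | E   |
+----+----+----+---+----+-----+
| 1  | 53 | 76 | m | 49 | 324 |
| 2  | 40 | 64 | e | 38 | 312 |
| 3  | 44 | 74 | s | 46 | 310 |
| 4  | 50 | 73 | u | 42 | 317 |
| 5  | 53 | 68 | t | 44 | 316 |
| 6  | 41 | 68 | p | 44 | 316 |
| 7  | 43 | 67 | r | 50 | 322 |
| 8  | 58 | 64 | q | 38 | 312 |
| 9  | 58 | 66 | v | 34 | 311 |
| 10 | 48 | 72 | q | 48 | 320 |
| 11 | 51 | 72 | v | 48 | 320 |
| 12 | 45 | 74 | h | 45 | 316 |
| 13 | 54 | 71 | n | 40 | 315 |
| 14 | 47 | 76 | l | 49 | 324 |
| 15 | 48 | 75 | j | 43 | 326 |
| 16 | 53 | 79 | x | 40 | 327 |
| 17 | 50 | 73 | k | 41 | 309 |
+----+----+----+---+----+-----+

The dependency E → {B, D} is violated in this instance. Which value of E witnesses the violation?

316

E=324: rows 1, 14 → {B,D} = (76, 49), (76, 49) ✓
E=312: rows 2, 8 → {B,D} = (64, 38), (64, 38) ✓
E=310: row 3 → {B,D} = (74, 46) ✓
E=317: row 4 → {B,D} = (73, 42) ✓
E=316: rows 5, 6, 12 → {B,D} takes values {(68, 44), (74, 45)} — violation
E=322: row 7 → {B,D} = (67, 50) ✓
E=311: row 9 → {B,D} = (66, 34) ✓
E=320: rows 10, 11 → {B,D} = (72, 48), (72, 48) ✓
E=315: row 13 → {B,D} = (71, 40) ✓
E=326: row 15 → {B,D} = (75, 43) ✓
E=327: row 16 → {B,D} = (79, 40) ✓
E=309: row 17 → {B,D} = (73, 41) ✓
The only E value with inconsistent RHS is E=316.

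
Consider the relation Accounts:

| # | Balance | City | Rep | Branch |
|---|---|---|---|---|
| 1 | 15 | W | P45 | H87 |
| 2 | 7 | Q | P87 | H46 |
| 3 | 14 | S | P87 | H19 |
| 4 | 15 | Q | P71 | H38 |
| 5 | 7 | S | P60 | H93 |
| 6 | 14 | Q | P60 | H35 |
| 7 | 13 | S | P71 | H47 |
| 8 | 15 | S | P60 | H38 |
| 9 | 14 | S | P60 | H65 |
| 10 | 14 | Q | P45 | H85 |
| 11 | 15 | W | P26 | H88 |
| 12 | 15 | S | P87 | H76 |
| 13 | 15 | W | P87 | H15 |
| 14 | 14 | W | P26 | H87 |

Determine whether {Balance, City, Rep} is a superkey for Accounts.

Yes

All 14 rows have distinct {Balance, City, Rep} values, so {Balance, City, Rep} → (all attributes) holds and {Balance, City, Rep} is a superkey.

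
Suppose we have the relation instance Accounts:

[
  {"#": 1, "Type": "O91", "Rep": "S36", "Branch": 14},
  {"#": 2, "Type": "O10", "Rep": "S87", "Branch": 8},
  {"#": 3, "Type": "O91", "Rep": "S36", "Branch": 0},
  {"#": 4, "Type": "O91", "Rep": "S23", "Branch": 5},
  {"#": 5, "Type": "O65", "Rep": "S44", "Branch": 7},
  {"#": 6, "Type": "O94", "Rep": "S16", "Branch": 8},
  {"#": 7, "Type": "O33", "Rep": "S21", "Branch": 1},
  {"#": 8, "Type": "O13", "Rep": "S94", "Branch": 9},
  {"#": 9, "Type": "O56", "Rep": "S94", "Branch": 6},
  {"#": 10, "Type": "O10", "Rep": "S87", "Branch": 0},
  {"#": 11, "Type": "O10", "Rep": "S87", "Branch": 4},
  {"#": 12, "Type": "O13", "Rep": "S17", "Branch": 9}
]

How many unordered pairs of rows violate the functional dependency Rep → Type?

1

Rep=S36: all 2 rows agree on Type — 0 pairs.
Rep=S87: all 3 rows agree on Type — 0 pairs.
Rep=S94: violating pairs (8,9) — 1 pair.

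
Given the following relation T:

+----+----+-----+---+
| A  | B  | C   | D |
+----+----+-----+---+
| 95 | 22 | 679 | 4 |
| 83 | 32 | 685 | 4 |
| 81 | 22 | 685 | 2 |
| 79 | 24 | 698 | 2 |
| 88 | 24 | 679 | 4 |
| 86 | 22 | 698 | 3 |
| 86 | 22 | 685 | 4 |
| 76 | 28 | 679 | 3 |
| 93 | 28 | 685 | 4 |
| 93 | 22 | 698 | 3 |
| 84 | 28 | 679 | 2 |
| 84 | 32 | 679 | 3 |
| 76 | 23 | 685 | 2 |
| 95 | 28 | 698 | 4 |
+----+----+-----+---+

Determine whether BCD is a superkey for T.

Two distinct rows share (B=22, C=698, D=3), so BCD does not determine every attribute — not a superkey.

No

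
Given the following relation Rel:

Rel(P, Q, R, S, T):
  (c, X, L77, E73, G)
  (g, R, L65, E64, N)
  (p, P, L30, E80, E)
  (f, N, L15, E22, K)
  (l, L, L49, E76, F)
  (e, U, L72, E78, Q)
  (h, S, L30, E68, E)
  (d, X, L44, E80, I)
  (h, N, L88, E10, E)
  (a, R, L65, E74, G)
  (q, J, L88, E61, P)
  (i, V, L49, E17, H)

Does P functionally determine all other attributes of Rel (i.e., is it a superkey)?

No

Two distinct rows share P=h, so P does not determine every attribute — not a superkey.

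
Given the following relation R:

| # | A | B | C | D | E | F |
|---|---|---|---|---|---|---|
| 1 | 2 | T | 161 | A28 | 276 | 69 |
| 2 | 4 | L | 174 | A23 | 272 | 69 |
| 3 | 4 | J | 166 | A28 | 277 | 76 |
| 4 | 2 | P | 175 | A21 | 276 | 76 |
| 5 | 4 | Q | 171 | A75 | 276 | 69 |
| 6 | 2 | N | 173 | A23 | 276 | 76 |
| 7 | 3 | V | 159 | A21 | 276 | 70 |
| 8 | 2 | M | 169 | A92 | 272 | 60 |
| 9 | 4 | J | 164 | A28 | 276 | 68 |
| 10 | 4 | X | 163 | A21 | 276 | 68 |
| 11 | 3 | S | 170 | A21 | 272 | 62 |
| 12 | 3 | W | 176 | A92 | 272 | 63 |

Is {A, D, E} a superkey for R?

Yes

All 12 rows have distinct {A, D, E} values, so {A, D, E} → (all attributes) holds and {A, D, E} is a superkey.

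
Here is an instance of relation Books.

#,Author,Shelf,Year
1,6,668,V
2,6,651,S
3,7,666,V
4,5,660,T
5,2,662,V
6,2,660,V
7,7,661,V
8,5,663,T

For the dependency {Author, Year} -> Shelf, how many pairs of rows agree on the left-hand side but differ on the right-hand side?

(Author=7, Year=V): violating pairs (3,7) — 1 pair.
(Author=5, Year=T): violating pairs (4,8) — 1 pair.
(Author=2, Year=V): violating pairs (5,6) — 1 pair.

3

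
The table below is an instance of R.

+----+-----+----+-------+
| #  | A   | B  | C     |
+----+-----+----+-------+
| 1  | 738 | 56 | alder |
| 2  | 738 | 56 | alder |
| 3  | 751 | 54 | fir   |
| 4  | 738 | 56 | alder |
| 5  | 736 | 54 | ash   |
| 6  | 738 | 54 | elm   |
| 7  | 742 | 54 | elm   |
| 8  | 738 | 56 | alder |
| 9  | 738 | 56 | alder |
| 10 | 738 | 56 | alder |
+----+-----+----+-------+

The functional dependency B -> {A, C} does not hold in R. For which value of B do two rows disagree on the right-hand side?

B=56: rows 1, 2, 4, 8, 9, 10 → {A,C} = (738, alder), (738, alder), (738, alder), (738, alder), (738, alder), (738, alder) ✓
B=54: rows 3, 5, 6, 7 → {A,C} takes values {(751, fir), (736, ash), (738, elm), (742, elm)} — violation
The only B value with inconsistent RHS is B=54.

54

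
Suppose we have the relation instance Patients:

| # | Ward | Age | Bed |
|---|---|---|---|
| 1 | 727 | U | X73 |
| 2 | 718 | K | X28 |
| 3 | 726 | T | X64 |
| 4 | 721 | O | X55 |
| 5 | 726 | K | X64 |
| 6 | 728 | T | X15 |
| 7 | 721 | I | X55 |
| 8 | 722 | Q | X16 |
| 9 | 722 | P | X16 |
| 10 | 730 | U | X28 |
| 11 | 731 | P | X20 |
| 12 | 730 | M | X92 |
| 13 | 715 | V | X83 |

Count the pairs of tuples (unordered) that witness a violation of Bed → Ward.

1

Bed=X28: violating pairs (2,10) — 1 pair.
Bed=X64: all 2 rows agree on Ward — 0 pairs.
Bed=X55: all 2 rows agree on Ward — 0 pairs.
Bed=X16: all 2 rows agree on Ward — 0 pairs.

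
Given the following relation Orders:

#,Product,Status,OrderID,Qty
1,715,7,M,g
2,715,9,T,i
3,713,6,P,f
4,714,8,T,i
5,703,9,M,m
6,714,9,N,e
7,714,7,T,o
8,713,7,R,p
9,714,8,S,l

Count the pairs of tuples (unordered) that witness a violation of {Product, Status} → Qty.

(Product=714, Status=8): violating pairs (4,9) — 1 pair.

1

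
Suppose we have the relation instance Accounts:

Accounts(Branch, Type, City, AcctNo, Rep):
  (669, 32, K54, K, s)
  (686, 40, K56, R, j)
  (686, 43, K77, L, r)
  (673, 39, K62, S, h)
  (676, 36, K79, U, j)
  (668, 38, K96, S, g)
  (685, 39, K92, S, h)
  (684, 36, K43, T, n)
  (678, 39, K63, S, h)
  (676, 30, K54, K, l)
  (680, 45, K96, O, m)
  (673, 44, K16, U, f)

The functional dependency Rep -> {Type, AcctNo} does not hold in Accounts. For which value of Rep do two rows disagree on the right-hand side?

Rep=s: 1 row → {Type,AcctNo} = (32, K) ✓
Rep=j: 2 rows → {Type,AcctNo} takes values {(40, R), (36, U)} — violation
Rep=r: 1 row → {Type,AcctNo} = (43, L) ✓
Rep=h: 3 rows → {Type,AcctNo} = (39, S), (39, S), (39, S) ✓
Rep=g: 1 row → {Type,AcctNo} = (38, S) ✓
Rep=n: 1 row → {Type,AcctNo} = (36, T) ✓
Rep=l: 1 row → {Type,AcctNo} = (30, K) ✓
Rep=m: 1 row → {Type,AcctNo} = (45, O) ✓
Rep=f: 1 row → {Type,AcctNo} = (44, U) ✓
The only Rep value with inconsistent RHS is Rep=j.

j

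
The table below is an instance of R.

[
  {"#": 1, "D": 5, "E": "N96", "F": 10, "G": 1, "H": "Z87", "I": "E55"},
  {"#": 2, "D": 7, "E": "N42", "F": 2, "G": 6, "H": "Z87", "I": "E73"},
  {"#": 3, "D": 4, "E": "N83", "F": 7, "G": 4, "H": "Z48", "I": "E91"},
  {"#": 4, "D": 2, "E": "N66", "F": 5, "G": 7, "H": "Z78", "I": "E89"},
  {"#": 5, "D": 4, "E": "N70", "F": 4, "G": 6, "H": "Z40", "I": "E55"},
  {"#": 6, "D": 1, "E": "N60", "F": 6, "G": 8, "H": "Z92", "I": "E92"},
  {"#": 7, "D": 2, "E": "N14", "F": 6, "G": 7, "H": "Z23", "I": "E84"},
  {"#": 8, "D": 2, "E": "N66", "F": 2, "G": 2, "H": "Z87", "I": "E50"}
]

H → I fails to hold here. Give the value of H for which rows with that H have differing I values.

Z87

H=Z87: rows 1, 2, 8 → I takes values {E55, E73, E50} — violation
H=Z48: row 3 → I = E91 ✓
H=Z78: row 4 → I = E89 ✓
H=Z40: row 5 → I = E55 ✓
H=Z92: row 6 → I = E92 ✓
H=Z23: row 7 → I = E84 ✓
The only H value with inconsistent I is H=Z87.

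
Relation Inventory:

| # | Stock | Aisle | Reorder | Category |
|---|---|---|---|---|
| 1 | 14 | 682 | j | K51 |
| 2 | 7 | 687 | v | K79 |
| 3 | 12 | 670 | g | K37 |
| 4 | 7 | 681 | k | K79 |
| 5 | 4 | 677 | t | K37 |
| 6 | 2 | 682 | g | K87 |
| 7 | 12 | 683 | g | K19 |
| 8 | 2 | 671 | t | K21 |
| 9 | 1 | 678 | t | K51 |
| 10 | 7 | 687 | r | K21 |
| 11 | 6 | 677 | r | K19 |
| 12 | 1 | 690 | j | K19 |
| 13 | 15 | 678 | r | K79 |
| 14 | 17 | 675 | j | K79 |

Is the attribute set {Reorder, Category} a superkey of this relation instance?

All 14 rows have distinct {Reorder, Category} values, so {Reorder, Category} → (all attributes) holds and {Reorder, Category} is a superkey.

Yes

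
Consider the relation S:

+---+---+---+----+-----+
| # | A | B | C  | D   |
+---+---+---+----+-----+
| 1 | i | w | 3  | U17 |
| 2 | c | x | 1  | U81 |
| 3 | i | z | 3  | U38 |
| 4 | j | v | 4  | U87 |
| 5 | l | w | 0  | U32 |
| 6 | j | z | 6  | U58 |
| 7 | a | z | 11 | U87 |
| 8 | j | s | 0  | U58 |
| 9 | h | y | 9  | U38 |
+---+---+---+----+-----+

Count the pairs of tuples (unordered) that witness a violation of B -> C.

B=w: violating pairs (1,5) — 1 pair.
B=z: violating pairs (3,6), (3,7), (6,7) — 3 pairs.

4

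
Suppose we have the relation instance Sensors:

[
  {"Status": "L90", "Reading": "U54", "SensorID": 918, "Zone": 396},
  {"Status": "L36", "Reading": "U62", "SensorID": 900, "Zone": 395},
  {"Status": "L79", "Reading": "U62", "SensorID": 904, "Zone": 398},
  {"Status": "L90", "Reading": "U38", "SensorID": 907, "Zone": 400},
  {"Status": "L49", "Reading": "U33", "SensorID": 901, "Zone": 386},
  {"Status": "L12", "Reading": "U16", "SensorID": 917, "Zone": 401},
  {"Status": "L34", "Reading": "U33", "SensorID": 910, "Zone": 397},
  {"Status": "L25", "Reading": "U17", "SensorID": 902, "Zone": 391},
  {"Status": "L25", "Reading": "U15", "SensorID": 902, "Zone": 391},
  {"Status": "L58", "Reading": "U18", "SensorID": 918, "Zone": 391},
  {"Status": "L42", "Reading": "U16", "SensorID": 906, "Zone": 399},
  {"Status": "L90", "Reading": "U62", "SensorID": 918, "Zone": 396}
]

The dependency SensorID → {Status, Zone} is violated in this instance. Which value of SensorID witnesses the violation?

918

SensorID=918: 3 rows → {Status,Zone} takes values {(L90, 396), (L58, 391)} — violation
SensorID=900: 1 row → {Status,Zone} = (L36, 395) ✓
SensorID=904: 1 row → {Status,Zone} = (L79, 398) ✓
SensorID=907: 1 row → {Status,Zone} = (L90, 400) ✓
SensorID=901: 1 row → {Status,Zone} = (L49, 386) ✓
SensorID=917: 1 row → {Status,Zone} = (L12, 401) ✓
SensorID=910: 1 row → {Status,Zone} = (L34, 397) ✓
SensorID=902: 2 rows → {Status,Zone} = (L25, 391), (L25, 391) ✓
SensorID=906: 1 row → {Status,Zone} = (L42, 399) ✓
The only SensorID value with inconsistent RHS is SensorID=918.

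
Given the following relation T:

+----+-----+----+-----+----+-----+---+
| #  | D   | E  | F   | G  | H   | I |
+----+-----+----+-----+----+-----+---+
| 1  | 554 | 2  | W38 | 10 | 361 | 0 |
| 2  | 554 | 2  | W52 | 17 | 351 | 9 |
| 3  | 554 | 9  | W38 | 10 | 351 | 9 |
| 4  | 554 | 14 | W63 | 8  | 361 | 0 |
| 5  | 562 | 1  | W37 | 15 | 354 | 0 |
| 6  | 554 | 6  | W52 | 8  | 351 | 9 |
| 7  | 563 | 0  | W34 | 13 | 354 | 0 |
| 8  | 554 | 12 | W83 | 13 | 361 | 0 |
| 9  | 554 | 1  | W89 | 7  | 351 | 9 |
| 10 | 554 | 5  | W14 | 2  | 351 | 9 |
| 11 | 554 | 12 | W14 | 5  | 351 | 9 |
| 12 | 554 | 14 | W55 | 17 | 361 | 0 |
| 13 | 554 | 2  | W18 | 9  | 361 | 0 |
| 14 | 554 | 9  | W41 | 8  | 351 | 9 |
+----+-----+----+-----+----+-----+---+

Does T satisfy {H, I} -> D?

No

(H=361, I=0): rows 1, 4, 8, 12, 13 → D = 554, 554, 554, 554, 554 ✓
(H=351, I=9): rows 2, 3, 6, 9, 10, 11, 14 → D = 554, 554, 554, 554, 554, 554, 554 ✓
(H=354, I=0): rows 5, 7 → D takes values {562, 563} — violation
Two rows agree on {H, I} but differ on D, so {H, I} -> D does not hold.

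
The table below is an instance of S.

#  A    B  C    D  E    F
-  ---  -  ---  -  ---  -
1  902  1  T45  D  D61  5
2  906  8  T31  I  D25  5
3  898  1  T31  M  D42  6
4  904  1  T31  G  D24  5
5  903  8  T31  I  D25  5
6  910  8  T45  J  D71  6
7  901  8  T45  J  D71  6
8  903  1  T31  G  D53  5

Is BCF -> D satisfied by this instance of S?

Yes

(B=1, C=T45, F=5): row 1 → D = D ✓
(B=8, C=T31, F=5): rows 2, 5 → D = I, I ✓
(B=1, C=T31, F=6): row 3 → D = M ✓
(B=1, C=T31, F=5): rows 4, 8 → D = G, G ✓
(B=8, C=T45, F=6): rows 6, 7 → D = J, J ✓
Every BCF value is associated with a single D value, so BCF -> D holds.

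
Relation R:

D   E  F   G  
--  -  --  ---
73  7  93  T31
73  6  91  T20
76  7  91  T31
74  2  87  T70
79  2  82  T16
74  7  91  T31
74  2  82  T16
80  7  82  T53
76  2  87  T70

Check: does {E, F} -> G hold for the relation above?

(E=7, F=93): 1 row → G = T31 ✓
(E=6, F=91): 1 row → G = T20 ✓
(E=7, F=91): 2 rows → G = T31, T31 ✓
(E=2, F=87): 2 rows → G = T70, T70 ✓
(E=2, F=82): 2 rows → G = T16, T16 ✓
(E=7, F=82): 1 row → G = T53 ✓
Every {E, F} value is associated with a single G value, so {E, F} -> G holds.

Yes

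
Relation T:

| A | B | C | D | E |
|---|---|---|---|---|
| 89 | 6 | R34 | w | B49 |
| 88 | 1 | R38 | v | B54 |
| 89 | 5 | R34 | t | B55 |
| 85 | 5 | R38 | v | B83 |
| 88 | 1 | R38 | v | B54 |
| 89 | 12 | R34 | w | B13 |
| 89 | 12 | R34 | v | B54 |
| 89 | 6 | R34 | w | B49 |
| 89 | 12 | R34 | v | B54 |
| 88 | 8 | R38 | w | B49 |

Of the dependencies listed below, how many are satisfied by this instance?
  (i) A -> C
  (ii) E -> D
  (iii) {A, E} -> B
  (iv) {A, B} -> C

4

(i) A -> C: every LHS value maps to a single RHS value — holds.
(ii) E -> D: every LHS value maps to a single RHS value — holds.
(iii) {A, E} -> B: every LHS value maps to a single RHS value — holds.
(iv) {A, B} -> C: every LHS value maps to a single RHS value — holds.
4 of the 4 dependencies hold.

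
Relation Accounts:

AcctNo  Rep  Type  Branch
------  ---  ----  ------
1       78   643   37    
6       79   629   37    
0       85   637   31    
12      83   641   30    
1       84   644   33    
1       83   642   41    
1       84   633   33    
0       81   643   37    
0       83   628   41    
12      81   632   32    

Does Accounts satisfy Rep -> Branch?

No

Rep=78: 1 row → Branch = 37 ✓
Rep=79: 1 row → Branch = 37 ✓
Rep=85: 1 row → Branch = 31 ✓
Rep=83: 3 rows → Branch takes values {30, 41} — violation
Rep=84: 2 rows → Branch = 33, 33 ✓
Rep=81: 2 rows → Branch takes values {37, 32} — violation
Two rows agree on Rep but differ on Branch, so Rep -> Branch does not hold.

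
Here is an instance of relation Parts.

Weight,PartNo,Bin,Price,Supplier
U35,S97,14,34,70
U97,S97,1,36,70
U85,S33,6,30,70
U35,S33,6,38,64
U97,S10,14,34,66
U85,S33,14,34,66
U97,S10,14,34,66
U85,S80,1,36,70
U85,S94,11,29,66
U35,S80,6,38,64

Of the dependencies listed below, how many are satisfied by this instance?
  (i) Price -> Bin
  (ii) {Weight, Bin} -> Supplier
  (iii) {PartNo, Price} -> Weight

3

(i) Price -> Bin: every LHS value maps to a single RHS value — holds.
(ii) {Weight, Bin} -> Supplier: every LHS value maps to a single RHS value — holds.
(iii) {PartNo, Price} -> Weight: every LHS value maps to a single RHS value — holds.
3 of the 3 dependencies hold.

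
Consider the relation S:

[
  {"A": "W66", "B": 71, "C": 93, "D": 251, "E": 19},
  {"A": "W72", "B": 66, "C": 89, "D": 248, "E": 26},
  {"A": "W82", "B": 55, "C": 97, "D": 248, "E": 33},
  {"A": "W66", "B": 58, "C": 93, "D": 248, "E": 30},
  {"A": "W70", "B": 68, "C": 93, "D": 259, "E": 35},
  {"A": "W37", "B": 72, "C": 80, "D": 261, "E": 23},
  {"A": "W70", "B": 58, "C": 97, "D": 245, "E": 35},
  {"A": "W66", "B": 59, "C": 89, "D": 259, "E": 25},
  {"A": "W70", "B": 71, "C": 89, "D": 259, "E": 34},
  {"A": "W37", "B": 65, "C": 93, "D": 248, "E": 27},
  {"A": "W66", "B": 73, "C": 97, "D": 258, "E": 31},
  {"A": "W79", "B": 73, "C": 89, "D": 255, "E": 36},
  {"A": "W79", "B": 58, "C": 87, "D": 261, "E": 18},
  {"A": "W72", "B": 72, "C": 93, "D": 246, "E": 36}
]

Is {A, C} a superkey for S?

No

Two distinct rows share (A=W66, C=93), so {A, C} does not determine every attribute — not a superkey.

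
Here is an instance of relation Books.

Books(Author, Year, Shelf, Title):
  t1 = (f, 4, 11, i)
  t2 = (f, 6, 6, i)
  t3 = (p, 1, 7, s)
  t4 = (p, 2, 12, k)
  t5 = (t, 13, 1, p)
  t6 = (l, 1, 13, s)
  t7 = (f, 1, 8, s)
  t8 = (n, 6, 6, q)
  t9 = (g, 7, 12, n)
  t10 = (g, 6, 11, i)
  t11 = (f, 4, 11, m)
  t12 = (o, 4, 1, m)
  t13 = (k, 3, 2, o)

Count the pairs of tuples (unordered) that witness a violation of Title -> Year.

2

Title=i: violating pairs (1,2), (1,10) — 2 pairs.
Title=s: all 3 rows agree on Year — 0 pairs.
Title=m: all 2 rows agree on Year — 0 pairs.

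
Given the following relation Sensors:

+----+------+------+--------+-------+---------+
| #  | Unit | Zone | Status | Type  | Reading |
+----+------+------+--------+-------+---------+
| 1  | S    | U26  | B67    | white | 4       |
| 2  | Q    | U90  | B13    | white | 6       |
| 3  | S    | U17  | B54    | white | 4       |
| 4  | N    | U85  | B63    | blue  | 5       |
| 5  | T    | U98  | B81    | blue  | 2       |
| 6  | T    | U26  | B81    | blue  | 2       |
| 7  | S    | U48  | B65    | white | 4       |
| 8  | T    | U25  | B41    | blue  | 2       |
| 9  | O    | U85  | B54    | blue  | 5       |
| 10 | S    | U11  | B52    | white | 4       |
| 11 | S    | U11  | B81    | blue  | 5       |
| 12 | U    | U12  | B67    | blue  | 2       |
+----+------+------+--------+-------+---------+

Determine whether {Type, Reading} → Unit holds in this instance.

No

(Type=white, Reading=4): rows 1, 3, 7, 10 → Unit = S, S, S, S ✓
(Type=white, Reading=6): row 2 → Unit = Q ✓
(Type=blue, Reading=5): rows 4, 9, 11 → Unit takes values {N, O, S} — violation
(Type=blue, Reading=2): rows 5, 6, 8, 12 → Unit takes values {T, U} — violation
Two rows agree on {Type, Reading} but differ on Unit, so {Type, Reading} → Unit does not hold.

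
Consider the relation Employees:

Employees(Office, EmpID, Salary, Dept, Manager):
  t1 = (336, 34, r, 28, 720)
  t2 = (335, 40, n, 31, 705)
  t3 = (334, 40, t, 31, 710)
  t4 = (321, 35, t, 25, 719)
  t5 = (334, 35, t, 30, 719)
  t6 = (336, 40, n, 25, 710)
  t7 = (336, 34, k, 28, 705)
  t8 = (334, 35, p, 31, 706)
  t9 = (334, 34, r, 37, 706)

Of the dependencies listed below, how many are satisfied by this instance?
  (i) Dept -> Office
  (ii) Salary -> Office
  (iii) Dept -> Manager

0

(i) Dept -> Office: Dept=31: rows 2, 3, 8 → Office takes values {335, 334} — violation; Dept=25: rows 4, 6 → Office takes values {321, 336} — violation — fails.
(ii) Salary -> Office: Salary=r: rows 1, 9 → Office takes values {336, 334} — violation; Salary=n: rows 2, 6 → Office takes values {335, 336} — violation; Salary=t: rows 3, 4, 5 → Office takes values {334, 321} — violation — fails.
(iii) Dept -> Manager: Dept=28: rows 1, 7 → Manager takes values {720, 705} — violation; Dept=31: rows 2, 3, 8 → Manager takes values {705, 710, 706} — violation; Dept=25: rows 4, 6 → Manager takes values {719, 710} — violation — fails.
None of the 3 dependencies hold.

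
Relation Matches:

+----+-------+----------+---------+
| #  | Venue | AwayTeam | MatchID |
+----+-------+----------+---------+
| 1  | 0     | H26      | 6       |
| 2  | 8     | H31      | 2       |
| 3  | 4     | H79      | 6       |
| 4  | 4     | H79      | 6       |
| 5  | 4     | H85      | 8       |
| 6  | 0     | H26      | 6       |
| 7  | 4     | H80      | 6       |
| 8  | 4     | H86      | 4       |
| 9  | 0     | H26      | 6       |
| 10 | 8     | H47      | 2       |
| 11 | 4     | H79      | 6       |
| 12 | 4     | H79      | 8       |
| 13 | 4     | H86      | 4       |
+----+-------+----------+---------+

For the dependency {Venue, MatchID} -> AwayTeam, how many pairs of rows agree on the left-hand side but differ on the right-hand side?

5

(Venue=0, MatchID=6): all 3 rows agree on AwayTeam — 0 pairs.
(Venue=8, MatchID=2): violating pairs (2,10) — 1 pair.
(Venue=4, MatchID=6): violating pairs (3,7), (4,7), (7,11) — 3 pairs.
(Venue=4, MatchID=8): violating pairs (5,12) — 1 pair.
(Venue=4, MatchID=4): all 2 rows agree on AwayTeam — 0 pairs.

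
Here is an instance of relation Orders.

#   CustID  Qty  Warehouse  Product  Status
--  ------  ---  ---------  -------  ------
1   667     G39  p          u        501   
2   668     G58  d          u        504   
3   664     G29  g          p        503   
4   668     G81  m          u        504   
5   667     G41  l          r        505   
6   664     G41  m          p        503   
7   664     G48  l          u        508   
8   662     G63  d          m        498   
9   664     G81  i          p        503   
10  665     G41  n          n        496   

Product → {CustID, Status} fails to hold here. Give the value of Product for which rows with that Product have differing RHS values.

u

Product=u: rows 1, 2, 4, 7 → {CustID,Status} takes values {(667, 501), (668, 504), (664, 508)} — violation
Product=p: rows 3, 6, 9 → {CustID,Status} = (664, 503), (664, 503), (664, 503) ✓
Product=r: row 5 → {CustID,Status} = (667, 505) ✓
Product=m: row 8 → {CustID,Status} = (662, 498) ✓
Product=n: row 10 → {CustID,Status} = (665, 496) ✓
The only Product value with inconsistent RHS is Product=u.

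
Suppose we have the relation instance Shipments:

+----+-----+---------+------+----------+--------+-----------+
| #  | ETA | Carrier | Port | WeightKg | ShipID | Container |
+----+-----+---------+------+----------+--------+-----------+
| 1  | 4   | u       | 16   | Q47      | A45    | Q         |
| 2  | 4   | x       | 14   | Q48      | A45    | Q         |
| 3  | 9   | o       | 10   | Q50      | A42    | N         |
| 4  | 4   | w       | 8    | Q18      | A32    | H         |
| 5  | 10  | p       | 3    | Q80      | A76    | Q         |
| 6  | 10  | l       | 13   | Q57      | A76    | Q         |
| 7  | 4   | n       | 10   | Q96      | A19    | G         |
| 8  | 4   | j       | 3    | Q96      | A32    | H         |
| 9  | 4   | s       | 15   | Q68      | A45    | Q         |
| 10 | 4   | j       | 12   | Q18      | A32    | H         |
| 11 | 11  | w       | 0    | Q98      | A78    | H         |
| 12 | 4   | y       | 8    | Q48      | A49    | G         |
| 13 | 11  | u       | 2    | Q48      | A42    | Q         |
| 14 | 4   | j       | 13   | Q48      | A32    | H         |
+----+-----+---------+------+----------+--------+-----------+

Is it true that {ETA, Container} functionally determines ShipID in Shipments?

(ETA=4, Container=Q): rows 1, 2, 9 → ShipID = A45, A45, A45 ✓
(ETA=9, Container=N): row 3 → ShipID = A42 ✓
(ETA=4, Container=H): rows 4, 8, 10, 14 → ShipID = A32, A32, A32, A32 ✓
(ETA=10, Container=Q): rows 5, 6 → ShipID = A76, A76 ✓
(ETA=4, Container=G): rows 7, 12 → ShipID takes values {A19, A49} — violation
(ETA=11, Container=H): row 11 → ShipID = A78 ✓
(ETA=11, Container=Q): row 13 → ShipID = A42 ✓
Two rows agree on {ETA, Container} but differ on ShipID, so {ETA, Container} -> ShipID does not hold.

No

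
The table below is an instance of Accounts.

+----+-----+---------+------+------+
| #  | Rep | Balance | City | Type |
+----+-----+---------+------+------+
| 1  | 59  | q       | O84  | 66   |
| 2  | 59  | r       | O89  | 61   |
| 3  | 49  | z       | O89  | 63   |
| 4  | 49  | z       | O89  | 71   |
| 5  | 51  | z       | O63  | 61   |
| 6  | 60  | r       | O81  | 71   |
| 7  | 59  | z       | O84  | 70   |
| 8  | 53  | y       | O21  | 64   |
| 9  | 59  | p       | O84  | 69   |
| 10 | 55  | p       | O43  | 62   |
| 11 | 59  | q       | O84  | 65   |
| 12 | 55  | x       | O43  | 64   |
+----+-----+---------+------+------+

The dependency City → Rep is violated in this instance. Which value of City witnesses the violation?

O89

City=O84: rows 1, 7, 9, 11 → Rep = 59, 59, 59, 59 ✓
City=O89: rows 2, 3, 4 → Rep takes values {59, 49} — violation
City=O63: row 5 → Rep = 51 ✓
City=O81: row 6 → Rep = 60 ✓
City=O21: row 8 → Rep = 53 ✓
City=O43: rows 10, 12 → Rep = 55, 55 ✓
The only City value with inconsistent Rep is City=O89.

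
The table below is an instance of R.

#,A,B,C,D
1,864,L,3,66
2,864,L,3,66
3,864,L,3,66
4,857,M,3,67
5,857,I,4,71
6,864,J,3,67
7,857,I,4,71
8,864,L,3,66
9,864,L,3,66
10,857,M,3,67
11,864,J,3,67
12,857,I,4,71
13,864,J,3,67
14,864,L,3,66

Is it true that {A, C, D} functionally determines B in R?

Yes

(A=864, C=3, D=66): rows 1, 2, 3, 8, 9, 14 → B = L, L, L, L, L, L ✓
(A=857, C=3, D=67): rows 4, 10 → B = M, M ✓
(A=857, C=4, D=71): rows 5, 7, 12 → B = I, I, I ✓
(A=864, C=3, D=67): rows 6, 11, 13 → B = J, J, J ✓
Every {A, C, D} value is associated with a single B value, so {A, C, D} -> B holds.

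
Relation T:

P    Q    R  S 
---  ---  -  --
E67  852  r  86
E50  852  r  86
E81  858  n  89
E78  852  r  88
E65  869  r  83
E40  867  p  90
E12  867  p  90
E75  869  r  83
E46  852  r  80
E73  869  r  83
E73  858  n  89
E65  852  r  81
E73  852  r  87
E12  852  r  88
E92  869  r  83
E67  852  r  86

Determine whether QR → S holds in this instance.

(Q=852, R=r): 8 rows → S takes values {86, 88, 80, 81, 87} — violation
(Q=858, R=n): 2 rows → S = 89, 89 ✓
(Q=869, R=r): 4 rows → S = 83, 83, 83, 83 ✓
(Q=867, R=p): 2 rows → S = 90, 90 ✓
Two rows agree on QR but differ on S, so QR → S does not hold.

No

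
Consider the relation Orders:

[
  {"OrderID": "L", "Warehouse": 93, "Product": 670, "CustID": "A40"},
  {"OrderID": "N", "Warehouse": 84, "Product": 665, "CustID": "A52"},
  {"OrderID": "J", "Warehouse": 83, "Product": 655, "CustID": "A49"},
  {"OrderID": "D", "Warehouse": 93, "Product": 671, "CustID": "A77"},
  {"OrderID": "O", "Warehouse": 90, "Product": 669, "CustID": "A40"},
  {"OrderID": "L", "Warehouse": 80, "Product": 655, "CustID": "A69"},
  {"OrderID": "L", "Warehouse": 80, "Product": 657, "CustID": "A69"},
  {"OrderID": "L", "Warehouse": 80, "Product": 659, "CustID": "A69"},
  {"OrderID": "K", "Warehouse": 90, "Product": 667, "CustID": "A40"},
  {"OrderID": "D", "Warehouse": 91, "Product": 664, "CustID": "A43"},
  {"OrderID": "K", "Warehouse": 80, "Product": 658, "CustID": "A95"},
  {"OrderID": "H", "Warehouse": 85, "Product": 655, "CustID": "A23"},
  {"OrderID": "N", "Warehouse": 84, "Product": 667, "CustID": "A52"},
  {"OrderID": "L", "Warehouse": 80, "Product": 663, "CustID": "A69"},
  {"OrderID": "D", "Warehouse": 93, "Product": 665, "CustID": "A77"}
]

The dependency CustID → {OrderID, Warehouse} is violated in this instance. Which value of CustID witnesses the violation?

CustID=A40: 3 rows → {OrderID,Warehouse} takes values {(L, 93), (O, 90), (K, 90)} — violation
CustID=A52: 2 rows → {OrderID,Warehouse} = (N, 84), (N, 84) ✓
CustID=A49: 1 row → {OrderID,Warehouse} = (J, 83) ✓
CustID=A77: 2 rows → {OrderID,Warehouse} = (D, 93), (D, 93) ✓
CustID=A69: 4 rows → {OrderID,Warehouse} = (L, 80), (L, 80), (L, 80), (L, 80) ✓
CustID=A43: 1 row → {OrderID,Warehouse} = (D, 91) ✓
CustID=A95: 1 row → {OrderID,Warehouse} = (K, 80) ✓
CustID=A23: 1 row → {OrderID,Warehouse} = (H, 85) ✓
The only CustID value with inconsistent RHS is CustID=A40.

A40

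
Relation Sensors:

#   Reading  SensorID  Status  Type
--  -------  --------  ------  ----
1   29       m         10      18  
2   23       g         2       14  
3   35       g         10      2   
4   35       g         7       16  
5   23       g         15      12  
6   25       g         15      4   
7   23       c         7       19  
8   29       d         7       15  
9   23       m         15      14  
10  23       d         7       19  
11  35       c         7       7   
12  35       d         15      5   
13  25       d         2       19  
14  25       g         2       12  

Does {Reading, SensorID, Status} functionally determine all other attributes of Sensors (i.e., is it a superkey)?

Yes

All 14 rows have distinct {Reading, SensorID, Status} values, so {Reading, SensorID, Status} → (all attributes) holds and {Reading, SensorID, Status} is a superkey.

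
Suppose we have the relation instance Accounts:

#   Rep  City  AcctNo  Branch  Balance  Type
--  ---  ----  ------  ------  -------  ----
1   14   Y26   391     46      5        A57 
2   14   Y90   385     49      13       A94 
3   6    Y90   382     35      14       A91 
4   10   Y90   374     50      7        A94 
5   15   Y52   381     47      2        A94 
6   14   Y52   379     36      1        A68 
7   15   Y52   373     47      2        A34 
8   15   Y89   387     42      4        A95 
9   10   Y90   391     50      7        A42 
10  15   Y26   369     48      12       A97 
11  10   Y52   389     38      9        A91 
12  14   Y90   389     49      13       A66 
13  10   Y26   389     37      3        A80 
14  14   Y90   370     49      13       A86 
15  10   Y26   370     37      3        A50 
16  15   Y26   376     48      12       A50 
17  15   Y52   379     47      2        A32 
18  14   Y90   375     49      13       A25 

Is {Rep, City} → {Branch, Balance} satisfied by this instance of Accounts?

(Rep=14, City=Y26): row 1 → {Branch,Balance} = (46, 5) ✓
(Rep=14, City=Y90): rows 2, 12, 14, 18 → {Branch,Balance} = (49, 13), (49, 13), (49, 13), (49, 13) ✓
(Rep=6, City=Y90): row 3 → {Branch,Balance} = (35, 14) ✓
(Rep=10, City=Y90): rows 4, 9 → {Branch,Balance} = (50, 7), (50, 7) ✓
(Rep=15, City=Y52): rows 5, 7, 17 → {Branch,Balance} = (47, 2), (47, 2), (47, 2) ✓
(Rep=14, City=Y52): row 6 → {Branch,Balance} = (36, 1) ✓
(Rep=15, City=Y89): row 8 → {Branch,Balance} = (42, 4) ✓
(Rep=15, City=Y26): rows 10, 16 → {Branch,Balance} = (48, 12), (48, 12) ✓
(Rep=10, City=Y52): row 11 → {Branch,Balance} = (38, 9) ✓
(Rep=10, City=Y26): rows 13, 15 → {Branch,Balance} = (37, 3), (37, 3) ✓
Every {Rep, City} value is associated with a single {Branch, Balance} value, so {Rep, City} → {Branch, Balance} holds.

Yes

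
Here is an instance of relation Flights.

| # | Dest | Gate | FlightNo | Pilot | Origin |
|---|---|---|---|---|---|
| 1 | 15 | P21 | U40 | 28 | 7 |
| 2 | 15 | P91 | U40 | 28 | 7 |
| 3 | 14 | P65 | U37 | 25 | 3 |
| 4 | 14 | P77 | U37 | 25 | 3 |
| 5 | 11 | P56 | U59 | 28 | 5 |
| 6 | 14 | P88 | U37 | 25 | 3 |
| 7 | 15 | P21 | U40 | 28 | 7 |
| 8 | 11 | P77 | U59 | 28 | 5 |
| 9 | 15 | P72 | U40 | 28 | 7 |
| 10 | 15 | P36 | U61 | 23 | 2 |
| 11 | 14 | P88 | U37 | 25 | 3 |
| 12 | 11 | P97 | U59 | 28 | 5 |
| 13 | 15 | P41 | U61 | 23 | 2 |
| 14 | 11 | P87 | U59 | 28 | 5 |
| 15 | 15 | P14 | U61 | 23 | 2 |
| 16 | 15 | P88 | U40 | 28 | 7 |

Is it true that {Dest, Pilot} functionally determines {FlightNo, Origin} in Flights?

Yes

(Dest=15, Pilot=28): rows 1, 2, 7, 9, 16 → {FlightNo,Origin} = (U40, 7), (U40, 7), (U40, 7), (U40, 7), (U40, 7) ✓
(Dest=14, Pilot=25): rows 3, 4, 6, 11 → {FlightNo,Origin} = (U37, 3), (U37, 3), (U37, 3), (U37, 3) ✓
(Dest=11, Pilot=28): rows 5, 8, 12, 14 → {FlightNo,Origin} = (U59, 5), (U59, 5), (U59, 5), (U59, 5) ✓
(Dest=15, Pilot=23): rows 10, 13, 15 → {FlightNo,Origin} = (U61, 2), (U61, 2), (U61, 2) ✓
Every {Dest, Pilot} value is associated with a single {FlightNo, Origin} value, so {Dest, Pilot} -> {FlightNo, Origin} holds.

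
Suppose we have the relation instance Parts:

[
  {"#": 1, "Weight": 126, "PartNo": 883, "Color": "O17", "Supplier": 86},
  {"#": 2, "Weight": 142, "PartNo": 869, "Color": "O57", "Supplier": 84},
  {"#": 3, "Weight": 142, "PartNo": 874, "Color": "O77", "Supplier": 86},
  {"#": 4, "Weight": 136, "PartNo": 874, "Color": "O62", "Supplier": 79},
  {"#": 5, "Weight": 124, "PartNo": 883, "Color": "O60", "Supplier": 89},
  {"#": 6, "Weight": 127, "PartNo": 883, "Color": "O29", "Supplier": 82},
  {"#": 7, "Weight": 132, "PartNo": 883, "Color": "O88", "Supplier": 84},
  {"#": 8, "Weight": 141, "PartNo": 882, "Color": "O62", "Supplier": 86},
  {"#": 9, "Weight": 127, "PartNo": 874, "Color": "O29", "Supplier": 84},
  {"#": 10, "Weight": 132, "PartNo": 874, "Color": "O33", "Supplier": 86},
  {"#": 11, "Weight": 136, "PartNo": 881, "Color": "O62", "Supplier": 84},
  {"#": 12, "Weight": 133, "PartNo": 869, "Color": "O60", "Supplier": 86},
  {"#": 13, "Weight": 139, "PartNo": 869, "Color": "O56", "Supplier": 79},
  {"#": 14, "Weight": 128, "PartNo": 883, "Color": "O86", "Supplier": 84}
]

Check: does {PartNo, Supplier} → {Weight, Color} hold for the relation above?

(PartNo=883, Supplier=86): row 1 → {Weight,Color} = (126, O17) ✓
(PartNo=869, Supplier=84): row 2 → {Weight,Color} = (142, O57) ✓
(PartNo=874, Supplier=86): rows 3, 10 → {Weight,Color} takes values {(142, O77), (132, O33)} — violation
(PartNo=874, Supplier=79): row 4 → {Weight,Color} = (136, O62) ✓
(PartNo=883, Supplier=89): row 5 → {Weight,Color} = (124, O60) ✓
(PartNo=883, Supplier=82): row 6 → {Weight,Color} = (127, O29) ✓
(PartNo=883, Supplier=84): rows 7, 14 → {Weight,Color} takes values {(132, O88), (128, O86)} — violation
(PartNo=882, Supplier=86): row 8 → {Weight,Color} = (141, O62) ✓
(PartNo=874, Supplier=84): row 9 → {Weight,Color} = (127, O29) ✓
(PartNo=881, Supplier=84): row 11 → {Weight,Color} = (136, O62) ✓
(PartNo=869, Supplier=86): row 12 → {Weight,Color} = (133, O60) ✓
(PartNo=869, Supplier=79): row 13 → {Weight,Color} = (139, O56) ✓
Two rows agree on {PartNo, Supplier} but differ on {Weight, Color}, so {PartNo, Supplier} → {Weight, Color} does not hold.

No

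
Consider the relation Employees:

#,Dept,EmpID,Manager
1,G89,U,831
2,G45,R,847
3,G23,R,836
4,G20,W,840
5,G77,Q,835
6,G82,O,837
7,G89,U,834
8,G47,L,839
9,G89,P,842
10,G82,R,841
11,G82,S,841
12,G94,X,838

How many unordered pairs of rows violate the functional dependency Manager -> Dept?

Manager=841: all 2 rows agree on Dept — 0 pairs.

0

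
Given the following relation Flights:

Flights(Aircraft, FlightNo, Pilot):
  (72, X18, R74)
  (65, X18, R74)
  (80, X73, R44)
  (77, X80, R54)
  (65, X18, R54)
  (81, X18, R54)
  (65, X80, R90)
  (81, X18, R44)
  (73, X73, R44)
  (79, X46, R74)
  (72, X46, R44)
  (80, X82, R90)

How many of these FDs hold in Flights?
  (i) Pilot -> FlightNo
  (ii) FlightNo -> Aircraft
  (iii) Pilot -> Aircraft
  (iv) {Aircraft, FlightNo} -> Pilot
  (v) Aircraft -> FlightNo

(i) Pilot -> FlightNo: Pilot=R74: 3 rows → FlightNo takes values {X18, X46} — violation; Pilot=R44: 4 rows → FlightNo takes values {X73, X18, X46} — violation; Pilot=R54: 3 rows → FlightNo takes values {X80, X18} — violation; Pilot=R90: 2 rows → FlightNo takes values {X80, X82} — violation — fails.
(ii) FlightNo -> Aircraft: FlightNo=X18: 5 rows → Aircraft takes values {72, 65, 81} — violation; FlightNo=X73: 2 rows → Aircraft takes values {80, 73} — violation; FlightNo=X80: 2 rows → Aircraft takes values {77, 65} — violation; FlightNo=X46: 2 rows → Aircraft takes values {79, 72} — violation — fails.
(iii) Pilot -> Aircraft: Pilot=R74: 3 rows → Aircraft takes values {72, 65, 79} — violation; Pilot=R44: 4 rows → Aircraft takes values {80, 81, 73, 72} — violation; Pilot=R54: 3 rows → Aircraft takes values {77, 65, 81} — violation; Pilot=R90: 2 rows → Aircraft takes values {65, 80} — violation — fails.
(iv) {Aircraft, FlightNo} -> Pilot: (Aircraft=65, FlightNo=X18): 2 rows → Pilot takes values {R74, R54} — violation; (Aircraft=81, FlightNo=X18): 2 rows → Pilot takes values {R54, R44} — violation — fails.
(v) Aircraft -> FlightNo: Aircraft=72: 2 rows → FlightNo takes values {X18, X46} — violation; Aircraft=65: 3 rows → FlightNo takes values {X18, X80} — violation; Aircraft=80: 2 rows → FlightNo takes values {X73, X82} — violation — fails.
None of the 5 dependencies hold.

0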